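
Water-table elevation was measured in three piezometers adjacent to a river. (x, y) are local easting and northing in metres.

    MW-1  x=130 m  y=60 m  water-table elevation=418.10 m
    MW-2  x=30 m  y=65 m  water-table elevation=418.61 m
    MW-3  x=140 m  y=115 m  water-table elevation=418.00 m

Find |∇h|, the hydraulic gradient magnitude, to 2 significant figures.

Differences from MW-1: to MW-2 (Δx, Δy, Δh) = (-100, 5, +0.51); to MW-3 = (10, 55, -0.10).
Determinant of the coordinate differences = (-100)·55 − 10·5 = -5550.
∂h/∂x = [(+0.51)·55 − (-0.10)·5] / -5550 = -0.005144
∂h/∂y = [(-100)·(-0.10) − 10·(+0.51)] / -5550 = -0.0008829
|∇h| = √(-0.005144² + -0.0008829²) = 0.005219

0.0052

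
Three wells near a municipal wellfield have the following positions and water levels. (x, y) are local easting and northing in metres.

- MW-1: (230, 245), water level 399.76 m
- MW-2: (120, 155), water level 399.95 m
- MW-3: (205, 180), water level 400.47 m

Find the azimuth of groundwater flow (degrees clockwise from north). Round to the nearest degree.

325°

Three-point gradient (reference MW-1): Δ to MW-2 = (-110, -90, +0.19), Δ to MW-3 = (-25, -65, +0.71).
∂h/∂x = +0.01052, ∂h/∂y = -0.01497 (det = 4900).
Flow direction (−∇h) has components (-0.01052 E, +0.01497 N).
Azimuth = atan2(E, N) = atan2(-0.01052, +0.01497) = 324.9° ≈ 325°.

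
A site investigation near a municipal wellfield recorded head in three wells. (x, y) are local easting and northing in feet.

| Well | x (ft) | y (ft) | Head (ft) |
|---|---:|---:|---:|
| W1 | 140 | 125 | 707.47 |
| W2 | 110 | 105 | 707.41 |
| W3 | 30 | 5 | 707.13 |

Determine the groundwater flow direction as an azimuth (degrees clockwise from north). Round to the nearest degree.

186°

Differences from W1: to W2 (Δx, Δy, Δh) = (-30, -20, -0.06); to W3 = (-110, -120, -0.34).
Determinant of the coordinate differences = (-30)·(-120) − (-110)·(-20) = 1400.
∂h/∂x = [(-0.06)·(-120) − (-0.34)·(-20)] / 1400 = +0.0002857
∂h/∂y = [(-30)·(-0.34) − (-110)·(-0.06)] / 1400 = +0.002571
Flow direction (−∇h) has components (-0.0002857 E, -0.002571 N).
Azimuth = atan2(E, N) = atan2(-0.0002857, -0.002571) = 186.3° ≈ 186°.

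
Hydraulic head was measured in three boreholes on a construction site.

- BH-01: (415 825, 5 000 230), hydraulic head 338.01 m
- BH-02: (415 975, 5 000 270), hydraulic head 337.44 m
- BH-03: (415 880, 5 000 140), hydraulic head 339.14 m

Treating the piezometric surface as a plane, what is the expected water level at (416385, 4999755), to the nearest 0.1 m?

With h = a·x + b·y + c and BH-01 as origin, the differences give:
  150·a + 40·b = -0.57
  55·a + (-90)·b = +1.13
Eliminate b (×(-90) and ×40, subtract): -15700·a = 6.100 → a = ∂h/∂x = -0.0003885
Back-substitute: b = ∂h/∂y = -0.01279.
h(416385, 4999755) = 338.01 + (-0.0003885)·(560) + (-0.01279)·(-475) = 338.01 -0.218 +6.077 = 343.869 m.

343.9 m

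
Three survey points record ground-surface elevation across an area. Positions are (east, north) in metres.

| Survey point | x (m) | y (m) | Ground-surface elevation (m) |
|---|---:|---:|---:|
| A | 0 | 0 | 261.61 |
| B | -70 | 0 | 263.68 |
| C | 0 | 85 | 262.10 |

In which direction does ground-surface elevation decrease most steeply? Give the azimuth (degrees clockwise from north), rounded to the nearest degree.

∂z/∂x = (263.68 − 261.61) / (-70 − 0) = -0.02957
∂z/∂y = (262.10 − 261.61) / (85 − 0) = +0.005765
Steepest decrease is along −∇f: components (+0.02957 E, -0.005765 N).
Azimuth = atan2(+0.02957, -0.005765) = 101.0° ≈ 101°.

101°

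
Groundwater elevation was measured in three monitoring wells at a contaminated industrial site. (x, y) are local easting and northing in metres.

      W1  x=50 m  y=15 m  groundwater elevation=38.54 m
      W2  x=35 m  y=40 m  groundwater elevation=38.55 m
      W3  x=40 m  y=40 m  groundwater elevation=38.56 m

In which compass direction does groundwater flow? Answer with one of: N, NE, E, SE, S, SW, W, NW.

With h = a·x + b·y + c and W1 as origin, the differences give:
  (-15)·a + 25·b = +0.01
  (-10)·a + 25·b = +0.02
Eliminate b (×25 and ×25, subtract): -125·a = -0.250 → a = ∂h/∂x = +0.002000
Back-substitute: b = ∂h/∂y = +0.001600.
Flow = −∇h = (-0.002000 east, -0.001600 north), which points southwest.

SW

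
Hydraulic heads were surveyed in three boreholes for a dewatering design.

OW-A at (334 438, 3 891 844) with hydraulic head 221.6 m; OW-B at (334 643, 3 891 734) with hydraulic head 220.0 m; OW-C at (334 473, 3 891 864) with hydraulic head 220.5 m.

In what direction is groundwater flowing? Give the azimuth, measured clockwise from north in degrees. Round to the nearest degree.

Taking OW-A as reference: OW-B−OW-A = (205, -110, -1.6); OW-C−OW-A = (35, 20, -1.1).
Determinant of the coordinate differences = 205·20 − 35·(-110) = 7950.
∂h/∂x = [(-1.6)·20 − (-1.1)·(-110)] / 7950 = -0.01925
∂h/∂y = [205·(-1.1) − 35·(-1.6)] / 7950 = -0.02132
Flow direction (−∇h) has components (+0.01925 E, +0.02132 N).
Azimuth = atan2(E, N) = atan2(+0.01925, +0.02132) = 42.1° ≈ 042°.

042°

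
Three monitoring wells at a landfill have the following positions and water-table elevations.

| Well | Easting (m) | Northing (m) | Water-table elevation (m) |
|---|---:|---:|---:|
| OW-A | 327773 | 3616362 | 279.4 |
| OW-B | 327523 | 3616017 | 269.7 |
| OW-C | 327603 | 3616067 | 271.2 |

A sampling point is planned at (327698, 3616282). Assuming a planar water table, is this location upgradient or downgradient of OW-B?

With h = a·x + b·y + c and OW-A as origin, the differences give:
  (-250)·a + (-345)·b = -9.7
  (-170)·a + (-295)·b = -8.2
Eliminate b (×(-295) and ×(-345), subtract): 15100·a = 32.50 → a = ∂h/∂x = +0.002152
Back-substitute: b = ∂h/∂y = +0.02656.
Head at (327698, 3616282) = 279.4 + (+0.002152)·(-75) + (+0.02656)·(-80) = 277.11 m.
That is higher than the 269.7 m at OW-B, so the point is upgradient.

upgradient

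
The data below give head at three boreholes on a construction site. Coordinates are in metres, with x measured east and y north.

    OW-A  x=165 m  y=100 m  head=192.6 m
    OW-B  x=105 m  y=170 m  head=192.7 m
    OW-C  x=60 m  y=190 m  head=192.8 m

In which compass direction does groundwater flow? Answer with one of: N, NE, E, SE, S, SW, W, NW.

With h = a·x + b·y + c and OW-A as origin, the differences give:
  (-60)·a + 70·b = +0.1
  (-105)·a + 90·b = +0.2
Eliminate b (×90 and ×70, subtract): 1950·a = -5.00 → a = ∂h/∂x = -0.002564
Back-substitute: b = ∂h/∂y = -0.0007692.
Flow = −∇h = (+0.002564 east, +0.0007692 north), which points east.

E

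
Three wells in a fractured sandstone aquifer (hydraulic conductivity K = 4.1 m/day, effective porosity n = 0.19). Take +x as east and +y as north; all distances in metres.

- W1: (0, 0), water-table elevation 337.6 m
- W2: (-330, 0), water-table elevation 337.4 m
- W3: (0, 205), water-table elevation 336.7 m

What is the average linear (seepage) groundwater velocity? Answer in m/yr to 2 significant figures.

∂h/∂x = (337.4 − 337.6) / (-330 − 0) = +0.0006061
∂h/∂y = (336.7 − 337.6) / (205 − 0) = -0.004390
|∇h| = √(0.0006061² + -0.004390²) = 0.004432
Seepage velocity v = K·i/n = 4.1 × 0.004432 / 0.19 = 0.09564 m/day = 34.93 m/yr.

35 m/yr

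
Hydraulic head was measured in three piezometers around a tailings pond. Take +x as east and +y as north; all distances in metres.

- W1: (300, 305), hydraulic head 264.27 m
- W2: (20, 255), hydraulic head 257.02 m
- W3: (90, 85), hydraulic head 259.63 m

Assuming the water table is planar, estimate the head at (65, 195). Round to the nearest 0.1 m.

With h = a·x + b·y + c and W1 as origin, the differences give:
  (-280)·a + (-50)·b = -7.25
  (-210)·a + (-220)·b = -4.64
Eliminate b (×(-220) and ×(-50), subtract): 51100·a = 1363.000 → a = ∂h/∂x = +0.02667
Back-substitute: b = ∂h/∂y = -0.004370.
h(65, 195) = 264.27 + (+0.02667)·(-235) + (-0.004370)·(-110) = 264.27 -6.268 +0.481 = 258.482 m.

258.5 m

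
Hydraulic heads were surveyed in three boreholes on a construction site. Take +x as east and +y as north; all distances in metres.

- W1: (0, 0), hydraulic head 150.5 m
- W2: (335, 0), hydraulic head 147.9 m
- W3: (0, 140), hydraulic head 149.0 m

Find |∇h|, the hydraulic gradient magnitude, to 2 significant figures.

0.013

∂h/∂x = (147.9 − 150.5) / (335 − 0) = -0.007761
∂h/∂y = (149.0 − 150.5) / (140 − 0) = -0.01071
|∇h| = √(-0.007761² + -0.01071²) = 0.01323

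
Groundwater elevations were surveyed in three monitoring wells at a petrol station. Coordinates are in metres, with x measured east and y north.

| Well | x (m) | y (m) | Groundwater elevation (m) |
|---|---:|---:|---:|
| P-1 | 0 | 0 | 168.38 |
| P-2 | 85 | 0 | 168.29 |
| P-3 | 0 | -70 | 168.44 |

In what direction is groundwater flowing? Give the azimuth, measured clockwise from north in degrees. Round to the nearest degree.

∂h/∂x = (168.29 − 168.38) / (85 − 0) = -0.001059
∂h/∂y = (168.44 − 168.38) / (-70 − 0) = -0.0008571
Flow direction (−∇h) has components (+0.001059 E, +0.0008571 N).
Azimuth = atan2(E, N) = atan2(+0.001059, +0.0008571) = 51.0° ≈ 051°.

051°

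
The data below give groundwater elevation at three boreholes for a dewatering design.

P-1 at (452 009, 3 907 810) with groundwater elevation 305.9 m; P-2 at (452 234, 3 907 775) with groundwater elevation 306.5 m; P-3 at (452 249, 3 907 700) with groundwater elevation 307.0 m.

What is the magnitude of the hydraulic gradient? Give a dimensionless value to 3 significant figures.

0.00655

Taking P-1 as reference: P-2−P-1 = (225, -35, +0.6); P-3−P-1 = (240, -110, +1.1).
Solve a·Δx + b·Δy = Δh: det = 225·(-110) − 240·(-35) = -16350.
∂h/∂x = [(+0.6)·(-110) − (+1.1)·(-35)] / -16350 = +0.001682
∂h/∂y = [225·(+1.1) − 240·(+0.6)] / -16350 = -0.006330
|∇h| = √(0.001682² + -0.006330²) = 0.00655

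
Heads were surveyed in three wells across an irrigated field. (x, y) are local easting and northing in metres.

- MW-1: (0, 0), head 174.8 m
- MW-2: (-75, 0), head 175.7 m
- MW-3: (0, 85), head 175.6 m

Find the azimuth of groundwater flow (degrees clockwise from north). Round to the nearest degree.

∂h/∂x = (175.7 − 174.8) / (-75 − 0) = -0.01200
∂h/∂y = (175.6 − 174.8) / (85 − 0) = +0.009412
Flow direction (−∇h) has components (+0.01200 E, -0.009412 N).
Azimuth = atan2(E, N) = atan2(+0.01200, -0.009412) = 128.1° ≈ 128°.

128°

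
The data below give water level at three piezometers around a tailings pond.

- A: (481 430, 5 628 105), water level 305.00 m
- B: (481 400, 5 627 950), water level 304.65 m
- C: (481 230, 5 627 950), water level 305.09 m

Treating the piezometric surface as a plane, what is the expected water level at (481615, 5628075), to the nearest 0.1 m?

304.4 m

Taking A as reference: B−A = (-30, -155, -0.35); C−A = (-200, -155, +0.09).
Solve a·Δx + b·Δy = Δh: det = (-30)·(-155) − (-200)·(-155) = -26350.
∂h/∂x = [(-0.35)·(-155) − (+0.09)·(-155)] / -26350 = -0.002588
∂h/∂y = [(-30)·(+0.09) − (-200)·(-0.35)] / -26350 = +0.002759
h(481615, 5628075) = 305.00 + (-0.002588)·(185) + (+0.002759)·(-30) = 305.00 -0.479 -0.083 = 304.438 m.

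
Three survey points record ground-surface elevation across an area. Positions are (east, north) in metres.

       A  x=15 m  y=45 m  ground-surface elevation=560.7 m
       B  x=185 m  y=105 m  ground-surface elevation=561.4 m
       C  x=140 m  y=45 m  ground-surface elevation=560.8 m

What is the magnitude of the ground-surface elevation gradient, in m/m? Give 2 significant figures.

With z = a·x + b·y + c and A as origin, the differences give:
  170·a + 60·b = +0.7
  125·a + 0·b = +0.1
Eliminate b (×0 and ×60, subtract): -7500·a = -6.00 → a = ∂z/∂x = +0.0008000
Back-substitute: b = ∂z/∂y = +0.009400.
|∇f| = √(0.0008000² + 0.009400²) = 0.009434 m/m

0.0094 m/m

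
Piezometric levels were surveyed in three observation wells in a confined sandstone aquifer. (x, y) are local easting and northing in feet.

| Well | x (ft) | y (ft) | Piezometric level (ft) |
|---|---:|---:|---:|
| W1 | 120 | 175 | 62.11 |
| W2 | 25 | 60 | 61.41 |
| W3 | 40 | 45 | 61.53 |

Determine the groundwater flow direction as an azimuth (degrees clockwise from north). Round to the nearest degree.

272°

With h = a·x + b·y + c and W1 as origin, the differences give:
  (-95)·a + (-115)·b = -0.70
  (-80)·a + (-130)·b = -0.58
Eliminate b (×(-130) and ×(-115), subtract): 3150·a = 24.300 → a = ∂h/∂x = +0.007714
Back-substitute: b = ∂h/∂y = -0.0002857.
Flow direction (−∇h) has components (-0.007714 E, +0.0002857 N).
Azimuth = atan2(E, N) = atan2(-0.007714, +0.0002857) = 272.1° ≈ 272°.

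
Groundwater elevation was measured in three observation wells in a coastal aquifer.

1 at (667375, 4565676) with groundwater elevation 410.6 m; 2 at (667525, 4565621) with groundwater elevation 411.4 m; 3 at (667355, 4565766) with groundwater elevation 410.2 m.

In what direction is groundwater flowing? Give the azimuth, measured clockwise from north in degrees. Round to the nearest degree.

311°

With h = a·x + b·y + c and 1 as origin, the differences give:
  150·a + (-55)·b = +0.8
  (-20)·a + 90·b = -0.4
Eliminate b (×90 and ×(-55), subtract): 12400·a = 50.00 → a = ∂h/∂x = +0.004032
Back-substitute: b = ∂h/∂y = -0.003548.
Flow direction (−∇h) has components (-0.004032 E, +0.003548 N).
Azimuth = atan2(E, N) = atan2(-0.004032, +0.003548) = 311.3° ≈ 311°.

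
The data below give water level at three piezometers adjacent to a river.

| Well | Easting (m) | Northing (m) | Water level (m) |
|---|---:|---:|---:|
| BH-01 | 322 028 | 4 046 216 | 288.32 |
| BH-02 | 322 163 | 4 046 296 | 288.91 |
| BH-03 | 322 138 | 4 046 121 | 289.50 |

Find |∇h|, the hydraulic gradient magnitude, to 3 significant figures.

0.00821

Taking BH-01 as reference: BH-02−BH-01 = (135, 80, +0.59); BH-03−BH-01 = (110, -95, +1.18).
Solve a·Δx + b·Δy = Δh: det = 135·(-95) − 110·80 = -21625.
∂h/∂x = [(+0.59)·(-95) − (+1.18)·80] / -21625 = +0.006957
∂h/∂y = [135·(+1.18) − 110·(+0.59)] / -21625 = -0.004365
|∇h| = √(0.006957² + -0.004365²) = 0.008213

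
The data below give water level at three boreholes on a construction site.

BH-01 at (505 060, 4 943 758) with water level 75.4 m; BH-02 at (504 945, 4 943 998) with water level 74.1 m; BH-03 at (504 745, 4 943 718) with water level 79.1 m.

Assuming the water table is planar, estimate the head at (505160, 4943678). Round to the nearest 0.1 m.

75.2 m

With h = a·x + b·y + c and BH-01 as origin, the differences give:
  (-115)·a + 240·b = -1.3
  (-315)·a + (-40)·b = +3.7
Eliminate b (×(-40) and ×240, subtract): 80200·a = -836.00 → a = ∂h/∂x = -0.01042
Back-substitute: b = ∂h/∂y = -0.01041.
h(505160, 4943678) = 75.4 + (-0.01042)·(100) + (-0.01041)·(-80) = 75.4 -1.042 +0.833 = 75.191 m.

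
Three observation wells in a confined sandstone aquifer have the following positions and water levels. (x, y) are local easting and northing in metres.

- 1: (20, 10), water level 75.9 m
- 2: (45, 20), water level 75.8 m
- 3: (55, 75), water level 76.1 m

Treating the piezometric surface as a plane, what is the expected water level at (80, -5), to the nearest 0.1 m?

Differences from 1: to 2 (Δx, Δy, Δh) = (25, 10, -0.1); to 3 = (35, 65, +0.2).
Solve a·Δx + b·Δy = Δh: det = 25·65 − 35·10 = 1275.
∂h/∂x = [(-0.1)·65 − (+0.2)·10] / 1275 = -0.006667
∂h/∂y = [25·(+0.2) − 35·(-0.1)] / 1275 = +0.006667
h(80, -5) = 75.9 + (-0.006667)·(60) + (+0.006667)·(-15) = 75.9 -0.400 -0.100 = 75.400 m.

75.4 m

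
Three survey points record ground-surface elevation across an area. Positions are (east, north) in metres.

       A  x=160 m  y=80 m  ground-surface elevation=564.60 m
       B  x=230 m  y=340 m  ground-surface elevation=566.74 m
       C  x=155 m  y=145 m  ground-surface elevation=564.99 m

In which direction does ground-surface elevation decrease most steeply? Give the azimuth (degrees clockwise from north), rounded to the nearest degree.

Three-point gradient (reference A): Δ to B = (70, 260, +2.14), Δ to C = (-5, 65, +0.39).
∂z/∂x = +0.006444, ∂z/∂y = +0.006496 (det = 5850).
Steepest decrease is along −∇f: components (-0.006444 E, -0.006496 N).
Azimuth = atan2(-0.006444, -0.006496) = 224.8° ≈ 225°.

225°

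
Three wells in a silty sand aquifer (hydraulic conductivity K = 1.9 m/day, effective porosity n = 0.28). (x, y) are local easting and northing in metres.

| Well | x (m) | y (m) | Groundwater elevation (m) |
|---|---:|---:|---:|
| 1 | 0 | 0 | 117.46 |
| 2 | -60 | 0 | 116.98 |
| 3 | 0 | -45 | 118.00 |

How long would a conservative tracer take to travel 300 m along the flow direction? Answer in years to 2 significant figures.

8.4 years

∂h/∂x = (116.98 − 117.46) / (-60 − 0) = +0.008000
∂h/∂y = (118.00 − 117.46) / (-45 − 0) = -0.01200
|∇h| = √(0.008000² + -0.01200²) = 0.01442
Seepage velocity v = K·i/n = 1.9 × 0.01442 / 0.28 = 0.09785 m/day.
t = 300 / 0.09785 = 3066 days = 8.39 years.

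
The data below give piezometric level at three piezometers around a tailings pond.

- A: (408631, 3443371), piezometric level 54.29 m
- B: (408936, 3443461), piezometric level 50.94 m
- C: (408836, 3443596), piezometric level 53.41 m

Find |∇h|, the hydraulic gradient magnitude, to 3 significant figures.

Taking A as reference: B−A = (305, 90, -3.35); C−A = (205, 225, -0.88).
Determinant of the coordinate differences = 305·225 − 205·90 = 50175.
∂h/∂x = [(-3.35)·225 − (-0.88)·90] / 50175 = -0.01344
∂h/∂y = [305·(-0.88) − 205·(-3.35)] / 50175 = +0.008338
|∇h| = √(-0.01344² + 0.008338²) = 0.01582

0.0158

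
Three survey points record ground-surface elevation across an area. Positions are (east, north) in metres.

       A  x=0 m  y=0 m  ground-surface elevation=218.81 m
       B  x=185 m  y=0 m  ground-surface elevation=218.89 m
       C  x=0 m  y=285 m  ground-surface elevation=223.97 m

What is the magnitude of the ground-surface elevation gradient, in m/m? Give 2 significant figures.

0.018 m/m

∂z/∂x = (218.89 − 218.81) / (185 − 0) = +0.0004324
∂z/∂y = (223.97 − 218.81) / (285 − 0) = +0.01811
|∇f| = √(0.0004324² + 0.01811²) = 0.01812 m/m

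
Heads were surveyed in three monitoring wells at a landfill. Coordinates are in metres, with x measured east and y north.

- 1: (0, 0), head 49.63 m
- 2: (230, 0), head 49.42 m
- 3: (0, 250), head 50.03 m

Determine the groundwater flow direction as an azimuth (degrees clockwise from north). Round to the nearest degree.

150°

∂h/∂x = (49.42 − 49.63) / (230 − 0) = -0.0009130
∂h/∂y = (50.03 − 49.63) / (250 − 0) = +0.001600
Flow direction (−∇h) has components (+0.0009130 E, -0.001600 N).
Azimuth = atan2(E, N) = atan2(+0.0009130, -0.001600) = 150.3° ≈ 150°.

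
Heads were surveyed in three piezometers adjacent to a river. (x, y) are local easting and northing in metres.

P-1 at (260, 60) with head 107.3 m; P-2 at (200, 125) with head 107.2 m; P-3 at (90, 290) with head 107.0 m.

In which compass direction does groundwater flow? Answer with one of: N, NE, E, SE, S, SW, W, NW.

W

Taking P-1 as reference: P-2−P-1 = (-60, 65, -0.1); P-3−P-1 = (-170, 230, -0.3).
Solve a·Δx + b·Δy = Δh: det = (-60)·230 − (-170)·65 = -2750.
∂h/∂x = [(-0.1)·230 − (-0.3)·65] / -2750 = +0.001273
∂h/∂y = [(-60)·(-0.3) − (-170)·(-0.1)] / -2750 = -0.0003636
Flow = −∇h = (-0.001273 east, +0.0003636 north), which points west.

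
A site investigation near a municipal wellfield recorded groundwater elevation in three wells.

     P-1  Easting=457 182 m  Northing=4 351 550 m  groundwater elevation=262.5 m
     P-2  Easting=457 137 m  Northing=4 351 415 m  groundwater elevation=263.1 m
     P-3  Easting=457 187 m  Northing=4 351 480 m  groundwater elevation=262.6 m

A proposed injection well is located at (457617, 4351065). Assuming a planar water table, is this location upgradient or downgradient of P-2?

downgradient

Taking P-1 as reference: P-2−P-1 = (-45, -135, +0.6); P-3−P-1 = (5, -70, +0.1).
Solve a·Δx + b·Δy = Δh: det = (-45)·(-70) − 5·(-135) = 3825.
∂h/∂x = [(+0.6)·(-70) − (+0.1)·(-135)] / 3825 = -0.007451
∂h/∂y = [(-45)·(+0.1) − 5·(+0.6)] / 3825 = -0.001961
Head at (457617, 4351065) = 262.5 + (-0.007451)·(435) + (-0.001961)·(-485) = 260.21 m.
That is lower than the 263.1 m at P-2, so the point is downgradient.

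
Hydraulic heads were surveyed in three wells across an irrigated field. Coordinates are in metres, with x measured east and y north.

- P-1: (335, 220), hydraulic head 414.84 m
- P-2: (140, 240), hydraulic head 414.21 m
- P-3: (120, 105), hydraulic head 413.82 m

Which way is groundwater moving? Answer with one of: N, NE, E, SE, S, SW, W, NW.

SW

With h = a·x + b·y + c and P-1 as origin, the differences give:
  (-195)·a + 20·b = -0.63
  (-215)·a + (-115)·b = -1.02
Eliminate b (×(-115) and ×20, subtract): 26725·a = 92.850 → a = ∂h/∂x = +0.003474
Back-substitute: b = ∂h/∂y = +0.002374.
Flow = −∇h = (-0.003474 east, -0.002374 north), which points southwest.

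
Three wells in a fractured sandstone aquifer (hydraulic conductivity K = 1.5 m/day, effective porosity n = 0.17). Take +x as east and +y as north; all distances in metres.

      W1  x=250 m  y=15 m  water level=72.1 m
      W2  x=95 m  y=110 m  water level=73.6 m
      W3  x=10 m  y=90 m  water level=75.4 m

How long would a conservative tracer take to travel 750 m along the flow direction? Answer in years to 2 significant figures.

Taking W1 as reference: W2−W1 = (-155, 95, +1.5); W3−W1 = (-240, 75, +3.3).
Determinant of the coordinate differences = (-155)·75 − (-240)·95 = 11175.
∂h/∂x = [(+1.5)·75 − (+3.3)·95] / 11175 = -0.01799
∂h/∂y = [(-155)·(+3.3) − (-240)·(+1.5)] / 11175 = -0.01356
|∇h| = √(-0.01799² + -0.01356²) = 0.02253
Seepage velocity v = K·i/n = 1.5 × 0.02253 / 0.17 = 0.1988 m/day.
t = 750 / 0.1988 = 3773 days = 10.3 years.

10 years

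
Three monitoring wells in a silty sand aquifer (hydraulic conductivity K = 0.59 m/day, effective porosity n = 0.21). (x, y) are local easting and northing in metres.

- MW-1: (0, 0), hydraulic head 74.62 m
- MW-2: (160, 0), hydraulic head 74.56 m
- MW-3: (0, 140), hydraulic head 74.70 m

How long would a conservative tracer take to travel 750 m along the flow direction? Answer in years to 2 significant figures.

∂h/∂x = (74.56 − 74.62) / (160 − 0) = -0.0003750
∂h/∂y = (74.70 − 74.62) / (140 − 0) = +0.0005714
|∇h| = √(-0.0003750² + 0.0005714²) = 0.0006835
Seepage velocity v = K·i/n = 0.59 × 0.0006835 / 0.21 = 0.00192 m/day.
t = 750 / 0.00192 = 3.906e+05 days = 1.07e+03 years.

1100 years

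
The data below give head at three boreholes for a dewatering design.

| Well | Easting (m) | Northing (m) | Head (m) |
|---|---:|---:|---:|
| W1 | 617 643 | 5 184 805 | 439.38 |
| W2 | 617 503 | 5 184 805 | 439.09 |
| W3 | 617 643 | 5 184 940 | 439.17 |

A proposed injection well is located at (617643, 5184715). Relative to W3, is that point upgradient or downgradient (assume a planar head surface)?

upgradient

∂h/∂x = (439.09 − 439.38) / (617503 − 617643) = +0.002071
∂h/∂y = (439.17 − 439.38) / (5184940 − 5184805) = -0.001556
Head at (617643, 5184715) = 439.38 + (+0.002071)·(0) + (-0.001556)·(-90) = 439.52 m.
That is higher than the 439.17 m at W3, so the point is upgradient.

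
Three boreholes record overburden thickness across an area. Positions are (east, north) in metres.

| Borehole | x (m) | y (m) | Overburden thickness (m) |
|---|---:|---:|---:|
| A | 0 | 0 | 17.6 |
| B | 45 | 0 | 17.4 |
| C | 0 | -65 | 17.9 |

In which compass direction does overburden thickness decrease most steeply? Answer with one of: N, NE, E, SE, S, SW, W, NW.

NE

∂d/∂x = (17.4 − 17.6) / (45 − 0) = -0.004444
∂d/∂y = (17.9 − 17.6) / (-65 − 0) = -0.004615
Steepest decrease is along −∇f = (+0.004444 E, +0.004615 N) → northeast.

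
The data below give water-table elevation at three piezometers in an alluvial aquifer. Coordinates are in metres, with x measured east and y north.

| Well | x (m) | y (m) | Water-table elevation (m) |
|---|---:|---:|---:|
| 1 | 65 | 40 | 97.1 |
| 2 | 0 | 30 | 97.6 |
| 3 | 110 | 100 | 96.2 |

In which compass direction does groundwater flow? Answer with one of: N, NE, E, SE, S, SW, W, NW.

NE

With h = a·x + b·y + c and 1 as origin, the differences give:
  (-65)·a + (-10)·b = +0.5
  45·a + 60·b = -0.9
Eliminate b (×60 and ×(-10), subtract): -3450·a = 21.00 → a = ∂h/∂x = -0.006087
Back-substitute: b = ∂h/∂y = -0.01043.
Flow = −∇h = (+0.006087 east, +0.01043 north), which points northeast.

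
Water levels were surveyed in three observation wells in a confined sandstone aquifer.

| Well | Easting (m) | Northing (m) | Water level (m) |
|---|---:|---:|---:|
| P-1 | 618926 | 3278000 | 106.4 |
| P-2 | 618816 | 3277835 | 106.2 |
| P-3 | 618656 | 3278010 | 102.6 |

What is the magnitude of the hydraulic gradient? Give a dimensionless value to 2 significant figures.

0.016

Taking P-1 as reference: P-2−P-1 = (-110, -165, -0.2); P-3−P-1 = (-270, 10, -3.8).
Determinant of the coordinate differences = (-110)·10 − (-270)·(-165) = -45650.
∂h/∂x = [(-0.2)·10 − (-3.8)·(-165)] / -45650 = +0.01378
∂h/∂y = [(-110)·(-3.8) − (-270)·(-0.2)] / -45650 = -0.007974
|∇h| = √(0.01378² + -0.007974²) = 0.01592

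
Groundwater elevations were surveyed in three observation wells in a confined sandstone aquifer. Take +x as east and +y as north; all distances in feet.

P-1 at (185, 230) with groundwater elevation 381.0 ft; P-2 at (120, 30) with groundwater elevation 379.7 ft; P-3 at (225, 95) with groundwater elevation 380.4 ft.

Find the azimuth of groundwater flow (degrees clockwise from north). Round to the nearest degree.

211°

Three-point gradient (reference P-1): Δ to P-2 = (-65, -200, -1.3), Δ to P-3 = (40, -135, -0.6).
∂h/∂x = +0.003308, ∂h/∂y = +0.005425 (det = 16775).
Flow direction (−∇h) has components (-0.003308 E, -0.005425 N).
Azimuth = atan2(E, N) = atan2(-0.003308, -0.005425) = 211.4° ≈ 211°.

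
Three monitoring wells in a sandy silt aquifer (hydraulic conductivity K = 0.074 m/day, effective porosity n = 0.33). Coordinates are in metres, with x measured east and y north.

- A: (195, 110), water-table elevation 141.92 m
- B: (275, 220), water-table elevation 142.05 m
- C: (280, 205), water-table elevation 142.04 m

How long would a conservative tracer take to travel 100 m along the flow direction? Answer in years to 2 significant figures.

1300 years

With h = a·x + b·y + c and A as origin, the differences give:
  80·a + 110·b = +0.13
  85·a + 95·b = +0.12
Eliminate b (×95 and ×110, subtract): -1750·a = -0.850 → a = ∂h/∂x = +0.0004857
Back-substitute: b = ∂h/∂y = +0.0008286.
|∇h| = √(0.0004857² + 0.0008286²) = 0.0009605
Seepage velocity v = K·i/n = 0.074 × 0.0009605 / 0.33 = 0.0002154 m/day.
t = 100 / 0.0002154 = 4.643e+05 days = 1.27e+03 years.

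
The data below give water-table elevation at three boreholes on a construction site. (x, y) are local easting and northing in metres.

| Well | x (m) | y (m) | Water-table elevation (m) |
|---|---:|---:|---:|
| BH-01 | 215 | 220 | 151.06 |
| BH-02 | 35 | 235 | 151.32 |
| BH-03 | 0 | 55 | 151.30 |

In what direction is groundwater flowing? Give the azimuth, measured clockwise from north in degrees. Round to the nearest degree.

105°

Differences from BH-01: to BH-02 (Δx, Δy, Δh) = (-180, 15, +0.26); to BH-03 = (-215, -165, +0.24).
Solve a·Δx + b·Δy = Δh: det = (-180)·(-165) − (-215)·15 = 32925.
∂h/∂x = [(+0.26)·(-165) − (+0.24)·15] / 32925 = -0.001412
∂h/∂y = [(-180)·(+0.24) − (-215)·(+0.26)] / 32925 = +0.0003857
Flow direction (−∇h) has components (+0.001412 E, -0.0003857 N).
Azimuth = atan2(E, N) = atan2(+0.001412, -0.0003857) = 105.3° ≈ 105°.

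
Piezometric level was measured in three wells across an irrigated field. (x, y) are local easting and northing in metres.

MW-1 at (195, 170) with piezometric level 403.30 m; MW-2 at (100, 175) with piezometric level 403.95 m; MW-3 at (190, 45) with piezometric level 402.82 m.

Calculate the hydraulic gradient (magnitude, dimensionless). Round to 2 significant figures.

0.0078

Differences from MW-1: to MW-2 (Δx, Δy, Δh) = (-95, 5, +0.65); to MW-3 = (-5, -125, -0.48).
Solve a·Δx + b·Δy = Δh: det = (-95)·(-125) − (-5)·5 = 11900.
∂h/∂x = [(+0.65)·(-125) − (-0.48)·5] / 11900 = -0.006626
∂h/∂y = [(-95)·(-0.48) − (-5)·(+0.65)] / 11900 = +0.004105
|∇h| = √(-0.006626² + 0.004105²) = 0.007795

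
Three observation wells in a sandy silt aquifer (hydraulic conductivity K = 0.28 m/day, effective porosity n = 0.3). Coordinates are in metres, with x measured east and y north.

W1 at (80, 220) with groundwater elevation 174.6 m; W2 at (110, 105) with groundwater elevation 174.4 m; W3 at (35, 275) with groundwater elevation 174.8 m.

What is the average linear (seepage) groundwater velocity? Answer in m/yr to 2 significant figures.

Differences from W1: to W2 (Δx, Δy, Δh) = (30, -115, -0.2); to W3 = (-45, 55, +0.2).
Determinant of the coordinate differences = 30·55 − (-45)·(-115) = -3525.
∂h/∂x = [(-0.2)·55 − (+0.2)·(-115)] / -3525 = -0.003404
∂h/∂y = [30·(+0.2) − (-45)·(-0.2)] / -3525 = +0.0008511
|∇h| = √(-0.003404² + 0.0008511²) = 0.003509
Seepage velocity v = K·i/n = 0.28 × 0.003509 / 0.3 = 0.003275 m/day = 1.196 m/yr.

1.2 m/yr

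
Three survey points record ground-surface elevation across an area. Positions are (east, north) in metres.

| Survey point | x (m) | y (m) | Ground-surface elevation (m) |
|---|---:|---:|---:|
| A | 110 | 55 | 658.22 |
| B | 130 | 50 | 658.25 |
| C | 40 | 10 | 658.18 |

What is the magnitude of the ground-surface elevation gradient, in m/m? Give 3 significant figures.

0.00162 m/m

Taking A as reference: B−A = (20, -5, +0.03); C−A = (-70, -45, -0.04).
Solve a·Δx + b·Δy = Δz: det = 20·(-45) − (-70)·(-5) = -1250.
∂z/∂x = [(+0.03)·(-45) − (-0.04)·(-5)] / -1250 = +0.001240
∂z/∂y = [20·(-0.04) − (-70)·(+0.03)] / -1250 = -0.001040
|∇f| = √(0.001240² + -0.001040²) = 0.001618 m/m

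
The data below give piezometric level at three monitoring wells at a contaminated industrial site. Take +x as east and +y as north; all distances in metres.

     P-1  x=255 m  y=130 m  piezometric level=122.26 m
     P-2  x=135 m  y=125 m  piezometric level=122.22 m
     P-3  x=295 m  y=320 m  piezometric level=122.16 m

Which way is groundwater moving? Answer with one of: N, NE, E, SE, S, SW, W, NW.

NW

Taking P-1 as reference: P-2−P-1 = (-120, -5, -0.04); P-3−P-1 = (40, 190, -0.10).
Solve a·Δx + b·Δy = Δh: det = (-120)·190 − 40·(-5) = -22600.
∂h/∂x = [(-0.04)·190 − (-0.10)·(-5)] / -22600 = +0.0003584
∂h/∂y = [(-120)·(-0.10) − 40·(-0.04)] / -22600 = -0.0006018
Flow = −∇h = (-0.0003584 east, +0.0006018 north), which points northwest.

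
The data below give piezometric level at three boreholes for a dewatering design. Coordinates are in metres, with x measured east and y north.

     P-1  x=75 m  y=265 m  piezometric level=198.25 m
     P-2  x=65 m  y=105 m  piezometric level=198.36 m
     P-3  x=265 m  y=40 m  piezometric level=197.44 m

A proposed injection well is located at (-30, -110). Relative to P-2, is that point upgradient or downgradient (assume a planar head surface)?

Taking P-1 as reference: P-2−P-1 = (-10, -160, +0.11); P-3−P-1 = (190, -225, -0.81).
Solve a·Δx + b·Δy = Δh: det = (-10)·(-225) − 190·(-160) = 32650.
∂h/∂x = [(+0.11)·(-225) − (-0.81)·(-160)] / 32650 = -0.004727
∂h/∂y = [(-10)·(-0.81) − 190·(+0.11)] / 32650 = -0.0003920
Head at (-30, -110) = 198.25 + (-0.004727)·(-105) + (-0.0003920)·(-375) = 198.89 m.
That is higher than the 198.36 m at P-2, so the point is upgradient.

upgradient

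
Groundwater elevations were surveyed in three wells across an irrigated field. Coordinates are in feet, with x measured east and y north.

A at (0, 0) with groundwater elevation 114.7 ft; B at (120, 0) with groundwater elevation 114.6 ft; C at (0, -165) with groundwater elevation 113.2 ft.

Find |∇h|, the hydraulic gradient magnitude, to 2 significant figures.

∂h/∂x = (114.6 − 114.7) / (120 − 0) = -0.0008333
∂h/∂y = (113.2 − 114.7) / (-165 − 0) = +0.009091
|∇h| = √(-0.0008333² + 0.009091²) = 0.009129

0.0091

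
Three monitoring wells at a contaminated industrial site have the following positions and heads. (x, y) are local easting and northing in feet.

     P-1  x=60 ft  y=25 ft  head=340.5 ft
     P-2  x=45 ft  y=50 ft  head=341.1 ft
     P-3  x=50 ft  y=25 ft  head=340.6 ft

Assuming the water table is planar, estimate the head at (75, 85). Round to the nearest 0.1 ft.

With h = a·x + b·y + c and P-1 as origin, the differences give:
  (-15)·a + 25·b = +0.6
  (-10)·a + 0·b = +0.1
Eliminate b (×0 and ×25, subtract): 250·a = -2.50 → a = ∂h/∂x = -0.01000
Back-substitute: b = ∂h/∂y = +0.01800.
h(75, 85) = 340.5 + (-0.01000)·(15) + (+0.01800)·(60) = 340.5 -0.150 +1.080 = 341.430 ft.

341.4 ft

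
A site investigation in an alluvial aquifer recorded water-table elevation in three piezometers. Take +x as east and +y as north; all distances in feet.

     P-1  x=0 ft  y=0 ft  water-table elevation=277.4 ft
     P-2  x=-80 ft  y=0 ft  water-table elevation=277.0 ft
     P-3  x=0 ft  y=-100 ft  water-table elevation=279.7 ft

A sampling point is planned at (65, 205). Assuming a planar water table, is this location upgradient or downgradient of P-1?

downgradient

∂h/∂x = (277.0 − 277.4) / (-80 − 0) = +0.005000
∂h/∂y = (279.7 − 277.4) / (-100 − 0) = -0.02300
Head at (65, 205) = 277.4 + (+0.005000)·(65) + (-0.02300)·(205) = 273.01 ft.
That is lower than the 277.4 ft at P-1, so the point is downgradient.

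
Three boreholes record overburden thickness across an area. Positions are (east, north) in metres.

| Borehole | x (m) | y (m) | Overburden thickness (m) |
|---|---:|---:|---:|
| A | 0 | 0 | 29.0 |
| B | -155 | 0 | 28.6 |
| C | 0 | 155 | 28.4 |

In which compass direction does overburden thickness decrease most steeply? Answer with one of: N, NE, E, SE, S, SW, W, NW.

NW

∂d/∂x = (28.6 − 29.0) / (-155 − 0) = +0.002581
∂d/∂y = (28.4 − 29.0) / (155 − 0) = -0.003871
Steepest decrease is along −∇f = (-0.002581 E, +0.003871 N) → northwest.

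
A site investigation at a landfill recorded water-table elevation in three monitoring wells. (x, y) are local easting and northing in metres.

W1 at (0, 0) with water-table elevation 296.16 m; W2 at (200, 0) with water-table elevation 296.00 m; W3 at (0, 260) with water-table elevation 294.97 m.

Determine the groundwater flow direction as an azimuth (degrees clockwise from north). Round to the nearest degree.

010°

∂h/∂x = (296.00 − 296.16) / (200 − 0) = -0.0008000
∂h/∂y = (294.97 − 296.16) / (260 − 0) = -0.004577
Flow direction (−∇h) has components (+0.0008000 E, +0.004577 N).
Azimuth = atan2(E, N) = atan2(+0.0008000, +0.004577) = 9.9° ≈ 010°.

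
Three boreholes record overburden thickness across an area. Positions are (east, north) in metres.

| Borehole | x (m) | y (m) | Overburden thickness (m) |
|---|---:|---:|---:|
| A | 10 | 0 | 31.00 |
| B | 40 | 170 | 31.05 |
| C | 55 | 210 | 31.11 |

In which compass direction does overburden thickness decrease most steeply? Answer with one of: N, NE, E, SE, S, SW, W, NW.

W

Differences from A: to B (Δx, Δy, Δh) = (30, 170, +0.05); to C = (45, 210, +0.11).
Solve a·Δx + b·Δy = Δd: det = 30·210 − 45·170 = -1350.
∂d/∂x = [(+0.05)·210 − (+0.11)·170] / -1350 = +0.006074
∂d/∂y = [30·(+0.11) − 45·(+0.05)] / -1350 = -0.0007778
Steepest decrease is along −∇f = (-0.006074 E, +0.0007778 N) → west.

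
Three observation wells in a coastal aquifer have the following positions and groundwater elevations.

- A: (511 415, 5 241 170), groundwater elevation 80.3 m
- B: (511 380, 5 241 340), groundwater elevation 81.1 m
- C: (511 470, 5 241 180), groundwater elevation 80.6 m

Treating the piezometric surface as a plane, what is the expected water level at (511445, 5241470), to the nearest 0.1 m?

82.1 m

Differences from A: to B (Δx, Δy, Δh) = (-35, 170, +0.8); to C = (55, 10, +0.3).
Determinant of the coordinate differences = (-35)·10 − 55·170 = -9700.
∂h/∂x = [(+0.8)·10 − (+0.3)·170] / -9700 = +0.004433
∂h/∂y = [(-35)·(+0.3) − 55·(+0.8)] / -9700 = +0.005619
h(511445, 5241470) = 80.3 + (+0.004433)·(30) + (+0.005619)·(300) = 80.3 +0.133 +1.686 = 82.119 m.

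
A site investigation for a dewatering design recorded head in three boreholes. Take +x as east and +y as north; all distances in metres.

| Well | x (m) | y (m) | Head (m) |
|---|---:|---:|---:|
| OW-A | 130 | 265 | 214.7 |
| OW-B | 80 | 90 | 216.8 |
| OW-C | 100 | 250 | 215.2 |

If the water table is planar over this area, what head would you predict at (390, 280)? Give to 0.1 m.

211.3 m

With h = a·x + b·y + c and OW-A as origin, the differences give:
  (-50)·a + (-175)·b = +2.1
  (-30)·a + (-15)·b = +0.5
Eliminate b (×(-15) and ×(-175), subtract): -4500·a = 56.00 → a = ∂h/∂x = -0.01244
Back-substitute: b = ∂h/∂y = -0.008444.
h(390, 280) = 214.7 + (-0.01244)·(260) + (-0.008444)·(15) = 214.7 -3.236 -0.127 = 211.338 m.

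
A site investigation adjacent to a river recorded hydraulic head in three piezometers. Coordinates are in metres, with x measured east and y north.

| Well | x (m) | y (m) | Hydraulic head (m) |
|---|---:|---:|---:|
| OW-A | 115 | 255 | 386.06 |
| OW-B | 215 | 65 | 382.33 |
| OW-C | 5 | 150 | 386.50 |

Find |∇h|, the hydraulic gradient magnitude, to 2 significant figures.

0.019

With h = a·x + b·y + c and OW-A as origin, the differences give:
  100·a + (-190)·b = -3.73
  (-110)·a + (-105)·b = +0.44
Eliminate b (×(-105) and ×(-190), subtract): -31400·a = 475.250 → a = ∂h/∂x = -0.01514
Back-substitute: b = ∂h/∂y = +0.01167.
|∇h| = √(-0.01514² + 0.01167²) = 0.01912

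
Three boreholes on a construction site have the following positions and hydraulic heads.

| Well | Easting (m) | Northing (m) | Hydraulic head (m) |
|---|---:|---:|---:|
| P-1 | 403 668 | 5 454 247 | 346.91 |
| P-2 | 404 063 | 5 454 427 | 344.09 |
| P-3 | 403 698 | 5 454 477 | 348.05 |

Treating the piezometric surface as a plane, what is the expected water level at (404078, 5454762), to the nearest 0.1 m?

Differences from P-1: to P-2 (Δx, Δy, Δh) = (395, 180, -2.82); to P-3 = (30, 230, +1.14).
Determinant of the coordinate differences = 395·230 − 30·180 = 85450.
∂h/∂x = [(-2.82)·230 − (+1.14)·180] / 85450 = -0.009992
∂h/∂y = [395·(+1.14) − 30·(-2.82)] / 85450 = +0.006260
h(404078, 5454762) = 346.91 + (-0.009992)·(410) + (+0.006260)·(515) = 346.91 -4.097 +3.224 = 346.037 m.

346.0 m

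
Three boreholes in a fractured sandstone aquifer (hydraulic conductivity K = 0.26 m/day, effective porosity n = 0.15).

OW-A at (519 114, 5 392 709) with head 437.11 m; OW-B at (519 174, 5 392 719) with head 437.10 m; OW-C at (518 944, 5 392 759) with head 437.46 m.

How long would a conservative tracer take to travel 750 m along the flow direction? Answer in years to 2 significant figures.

280 years

Three-point gradient (reference OW-A): Δ to OW-B = (60, 10, -0.01), Δ to OW-C = (-170, 50, +0.35).
∂h/∂x = -0.0008511, ∂h/∂y = +0.004106 (det = 4700).
|∇h| = √(-0.0008511² + 0.004106²) = 0.004193
Seepage velocity v = K·i/n = 0.26 × 0.004193 / 0.15 = 0.007268 m/day.
t = 750 / 0.007268 = 1.032e+05 days = 283 years.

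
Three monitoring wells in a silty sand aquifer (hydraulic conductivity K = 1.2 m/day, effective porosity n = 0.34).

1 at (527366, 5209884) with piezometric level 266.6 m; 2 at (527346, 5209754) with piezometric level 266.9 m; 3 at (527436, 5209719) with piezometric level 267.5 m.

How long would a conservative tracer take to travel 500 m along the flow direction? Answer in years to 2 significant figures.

62 years

Taking 1 as reference: 2−1 = (-20, -130, +0.3); 3−1 = (70, -165, +0.9).
Solve a·Δx + b·Δy = Δh: det = (-20)·(-165) − 70·(-130) = 12400.
∂h/∂x = [(+0.3)·(-165) − (+0.9)·(-130)] / 12400 = +0.005444
∂h/∂y = [(-20)·(+0.9) − 70·(+0.3)] / 12400 = -0.003145
|∇h| = √(0.005444² + -0.003145²) = 0.006287
Seepage velocity v = K·i/n = 1.2 × 0.006287 / 0.34 = 0.02219 m/day.
t = 500 / 0.02219 = 2.253e+04 days = 61.7 years.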